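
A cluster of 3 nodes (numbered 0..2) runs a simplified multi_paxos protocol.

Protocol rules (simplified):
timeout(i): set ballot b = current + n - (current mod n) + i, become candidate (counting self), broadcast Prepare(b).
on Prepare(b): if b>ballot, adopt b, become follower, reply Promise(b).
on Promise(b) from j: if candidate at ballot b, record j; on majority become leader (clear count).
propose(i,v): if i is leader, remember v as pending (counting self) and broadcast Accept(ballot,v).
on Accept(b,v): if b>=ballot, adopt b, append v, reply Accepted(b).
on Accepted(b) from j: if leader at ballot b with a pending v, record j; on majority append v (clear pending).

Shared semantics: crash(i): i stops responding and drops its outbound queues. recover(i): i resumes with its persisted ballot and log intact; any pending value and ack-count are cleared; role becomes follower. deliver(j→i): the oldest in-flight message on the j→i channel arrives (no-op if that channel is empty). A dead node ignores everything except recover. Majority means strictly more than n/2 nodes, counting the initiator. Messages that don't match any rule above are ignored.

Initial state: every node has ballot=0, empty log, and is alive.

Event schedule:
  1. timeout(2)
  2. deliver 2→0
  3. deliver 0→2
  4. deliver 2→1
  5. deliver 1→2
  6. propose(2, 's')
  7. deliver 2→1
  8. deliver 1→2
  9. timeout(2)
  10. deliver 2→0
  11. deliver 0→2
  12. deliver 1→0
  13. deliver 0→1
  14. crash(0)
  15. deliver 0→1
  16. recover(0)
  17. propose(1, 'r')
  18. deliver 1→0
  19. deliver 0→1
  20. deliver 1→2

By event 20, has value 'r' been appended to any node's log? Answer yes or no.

no

after 1 — timeout(2): n2:cand/b5/[-]
after 2 — deliver 2→0: n0:foll/b5/[-]
after 3 — deliver 0→2: n2:lead/b5/[-]
after 4 — deliver 2→1: n1:foll/b5/[-]
after 5 — deliver 1→2: ·
after 6 — propose(2,'s'): ·
after 7 — deliver 2→1: n1:foll/b5/[s]
after 8 — deliver 1→2: n2:lead/b5/[s]
after 9 — timeout(2): n2:cand/b8/[s]
after 10 — deliver 2→0: n0:foll/b5/[s]
after 11 — deliver 0→2: ·
after 12 — deliver 1→0: ·
after 13 — deliver 0→1: ·
after 14 — crash(0): n0:✗foll/b5/[s]
after 15 — deliver 0→1: ·
after 16 — recover(0): n0:foll/b5/[s]
after 17 — propose(1,'r'): ·
after 18 — deliver 1→0: ·
after 19 — deliver 0→1: ·
after 20 — deliver 1→2: ·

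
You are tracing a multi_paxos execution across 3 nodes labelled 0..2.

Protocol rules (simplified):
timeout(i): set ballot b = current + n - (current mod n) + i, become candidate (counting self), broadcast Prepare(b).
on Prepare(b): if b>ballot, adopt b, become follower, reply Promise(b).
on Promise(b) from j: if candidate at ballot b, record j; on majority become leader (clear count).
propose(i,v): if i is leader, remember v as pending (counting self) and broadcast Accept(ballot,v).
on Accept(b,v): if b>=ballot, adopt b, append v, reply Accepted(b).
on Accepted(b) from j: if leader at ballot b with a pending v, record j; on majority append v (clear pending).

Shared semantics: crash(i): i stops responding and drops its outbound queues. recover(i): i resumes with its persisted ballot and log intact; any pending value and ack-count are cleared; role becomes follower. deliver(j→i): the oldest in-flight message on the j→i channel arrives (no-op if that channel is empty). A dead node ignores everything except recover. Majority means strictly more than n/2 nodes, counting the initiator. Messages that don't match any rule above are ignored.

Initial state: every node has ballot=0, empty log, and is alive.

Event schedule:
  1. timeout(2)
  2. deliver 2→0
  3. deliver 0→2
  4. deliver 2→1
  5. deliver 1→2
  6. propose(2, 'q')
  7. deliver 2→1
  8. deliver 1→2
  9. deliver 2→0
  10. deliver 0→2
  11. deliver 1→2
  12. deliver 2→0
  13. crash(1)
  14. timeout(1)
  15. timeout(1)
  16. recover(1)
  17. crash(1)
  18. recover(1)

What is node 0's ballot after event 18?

5

1. timeout(2):  <2:cand b5 ->
2. deliver 2→0:  <0:foll b5 ->
3. deliver 0→2:  <2:lead b5 ->
4. deliver 2→1:  <1:foll b5 ->
5. deliver 1→2:  nop
6. propose(2,'q'):  nop
7. deliver 2→1:  <1:foll b5 q>
8. deliver 1→2:  <2:lead b5 q>
9. deliver 2→0:  <0:foll b5 q>
10. deliver 0→2:  nop
11. deliver 1→2:  nop
12. deliver 2→0:  nop
13. crash(1):  <1:✗foll b5 q>
14. timeout(1):  nop
15. timeout(1):  nop
16. recover(1):  <1:foll b5 q>
17. crash(1):  <1:✗foll b5 q>
18. recover(1):  <1:foll b5 q>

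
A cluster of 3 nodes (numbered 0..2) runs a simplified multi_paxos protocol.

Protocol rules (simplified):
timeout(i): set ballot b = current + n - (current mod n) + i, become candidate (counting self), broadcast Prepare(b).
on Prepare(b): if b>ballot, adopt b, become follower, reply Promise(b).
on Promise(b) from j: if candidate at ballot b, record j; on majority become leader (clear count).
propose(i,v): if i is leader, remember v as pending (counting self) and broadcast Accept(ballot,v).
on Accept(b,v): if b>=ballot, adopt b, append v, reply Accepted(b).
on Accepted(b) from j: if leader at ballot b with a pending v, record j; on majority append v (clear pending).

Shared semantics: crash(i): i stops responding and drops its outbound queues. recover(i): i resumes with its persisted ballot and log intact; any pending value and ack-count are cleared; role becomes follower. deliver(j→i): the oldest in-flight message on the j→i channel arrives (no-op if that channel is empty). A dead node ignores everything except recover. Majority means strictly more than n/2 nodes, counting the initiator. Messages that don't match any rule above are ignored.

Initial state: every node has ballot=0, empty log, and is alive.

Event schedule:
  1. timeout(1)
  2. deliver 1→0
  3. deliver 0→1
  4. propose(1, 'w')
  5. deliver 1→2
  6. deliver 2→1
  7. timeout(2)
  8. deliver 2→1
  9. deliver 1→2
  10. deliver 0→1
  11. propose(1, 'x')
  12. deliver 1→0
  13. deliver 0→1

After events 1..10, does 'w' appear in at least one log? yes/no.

no

after 1 — timeout(1): n1:cand/b4/[-]
after 2 — deliver 1→0: n0:foll/b4/[-]
after 3 — deliver 0→1: n1:lead/b4/[-]
after 4 — propose(1,'w'): ·
after 5 — deliver 1→2: n2:foll/b4/[-]
after 6 — deliver 2→1: ·
after 7 — timeout(2): n2:cand/b8/[-]
after 8 — deliver 2→1: n1:foll/b8/[-]
after 9 — deliver 1→2: ·
after 10 — deliver 0→1: ·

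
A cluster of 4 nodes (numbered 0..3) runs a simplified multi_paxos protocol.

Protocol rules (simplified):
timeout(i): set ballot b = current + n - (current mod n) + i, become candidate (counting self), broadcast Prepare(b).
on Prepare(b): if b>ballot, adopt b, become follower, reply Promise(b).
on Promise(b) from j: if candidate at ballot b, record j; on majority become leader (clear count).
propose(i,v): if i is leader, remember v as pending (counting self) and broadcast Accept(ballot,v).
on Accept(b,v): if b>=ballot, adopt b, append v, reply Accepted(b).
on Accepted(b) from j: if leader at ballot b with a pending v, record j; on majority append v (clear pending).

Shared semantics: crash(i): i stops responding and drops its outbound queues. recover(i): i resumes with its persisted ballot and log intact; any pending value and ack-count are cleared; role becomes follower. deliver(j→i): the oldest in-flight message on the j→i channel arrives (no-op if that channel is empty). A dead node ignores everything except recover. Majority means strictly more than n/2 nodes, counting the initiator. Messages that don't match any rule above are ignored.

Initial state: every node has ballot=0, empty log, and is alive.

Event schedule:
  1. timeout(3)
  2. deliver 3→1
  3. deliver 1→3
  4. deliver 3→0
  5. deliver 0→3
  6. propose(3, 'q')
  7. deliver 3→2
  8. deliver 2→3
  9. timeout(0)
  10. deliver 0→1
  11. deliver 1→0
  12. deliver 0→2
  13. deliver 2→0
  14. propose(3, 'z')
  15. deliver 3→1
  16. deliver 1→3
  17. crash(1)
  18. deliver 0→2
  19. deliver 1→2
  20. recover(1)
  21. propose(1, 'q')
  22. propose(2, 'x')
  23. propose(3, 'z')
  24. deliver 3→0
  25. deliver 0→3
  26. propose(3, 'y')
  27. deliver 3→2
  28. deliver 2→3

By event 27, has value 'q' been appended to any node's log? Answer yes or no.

step 1 timeout(3): 3={cand,b=7,log=-}
step 2 deliver 3→1: 1={foll,b=7,log=-}
step 3 deliver 1→3: —
step 4 deliver 3→0: 0={foll,b=7,log=-}
step 5 deliver 0→3: 3={lead,b=7,log=-}
step 6 propose(3,'q'): —
step 7 deliver 3→2: 2={foll,b=7,log=-}
step 8 deliver 2→3: —
step 9 timeout(0): 0={cand,b=8,log=-}
step 10 deliver 0→1: 1={foll,b=8,log=-}
step 11 deliver 1→0: —
step 12 deliver 0→2: 2={foll,b=8,log=-}
step 13 deliver 2→0: 0={lead,b=8,log=-}
step 14 propose(3,'z'): —
step 15 deliver 3→1: —
step 16 deliver 1→3: —
step 17 crash(1): 1={✗foll,b=8,log=-}
step 18 deliver 0→2: —
step 19 deliver 1→2: —
step 20 recover(1): 1={foll,b=8,log=-}
step 21 propose(1,'q'): —
step 22 propose(2,'x'): —
step 23 propose(3,'z'): —
step 24 deliver 3→0: —
step 25 deliver 0→3: 3={foll,b=8,log=-}
step 26 propose(3,'y'): —
step 27 deliver 3→2: —

no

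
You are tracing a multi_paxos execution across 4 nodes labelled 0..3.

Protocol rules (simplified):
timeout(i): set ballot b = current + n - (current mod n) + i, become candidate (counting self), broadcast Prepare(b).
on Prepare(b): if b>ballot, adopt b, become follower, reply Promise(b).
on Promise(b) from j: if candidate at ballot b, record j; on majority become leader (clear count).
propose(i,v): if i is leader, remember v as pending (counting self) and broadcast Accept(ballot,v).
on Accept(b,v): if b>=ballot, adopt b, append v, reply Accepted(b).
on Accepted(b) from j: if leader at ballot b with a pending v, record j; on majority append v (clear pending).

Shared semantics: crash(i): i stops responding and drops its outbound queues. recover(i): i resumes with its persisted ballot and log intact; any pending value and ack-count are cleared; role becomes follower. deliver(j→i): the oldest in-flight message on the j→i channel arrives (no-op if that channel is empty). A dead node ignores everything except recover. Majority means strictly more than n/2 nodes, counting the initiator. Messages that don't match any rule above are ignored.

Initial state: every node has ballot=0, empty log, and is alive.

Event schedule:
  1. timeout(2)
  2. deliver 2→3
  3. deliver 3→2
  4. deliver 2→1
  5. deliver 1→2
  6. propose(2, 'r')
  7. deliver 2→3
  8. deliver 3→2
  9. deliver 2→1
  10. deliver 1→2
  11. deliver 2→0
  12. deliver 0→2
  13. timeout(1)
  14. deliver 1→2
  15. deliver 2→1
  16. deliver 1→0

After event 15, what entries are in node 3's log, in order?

r

1. timeout(2):  <2:cand b6 ->
2. deliver 2→3:  <3:foll b6 ->
3. deliver 3→2:  nop
4. deliver 2→1:  <1:foll b6 ->
5. deliver 1→2:  <2:lead b6 ->
6. propose(2,'r'):  nop
7. deliver 2→3:  <3:foll b6 r>
8. deliver 3→2:  nop
9. deliver 2→1:  <1:foll b6 r>
10. deliver 1→2:  <2:lead b6 r>
11. deliver 2→0:  <0:foll b6 ->
12. deliver 0→2:  nop
13. timeout(1):  <1:cand b9 r>
14. deliver 1→2:  <2:foll b9 r>
15. deliver 2→1:  nop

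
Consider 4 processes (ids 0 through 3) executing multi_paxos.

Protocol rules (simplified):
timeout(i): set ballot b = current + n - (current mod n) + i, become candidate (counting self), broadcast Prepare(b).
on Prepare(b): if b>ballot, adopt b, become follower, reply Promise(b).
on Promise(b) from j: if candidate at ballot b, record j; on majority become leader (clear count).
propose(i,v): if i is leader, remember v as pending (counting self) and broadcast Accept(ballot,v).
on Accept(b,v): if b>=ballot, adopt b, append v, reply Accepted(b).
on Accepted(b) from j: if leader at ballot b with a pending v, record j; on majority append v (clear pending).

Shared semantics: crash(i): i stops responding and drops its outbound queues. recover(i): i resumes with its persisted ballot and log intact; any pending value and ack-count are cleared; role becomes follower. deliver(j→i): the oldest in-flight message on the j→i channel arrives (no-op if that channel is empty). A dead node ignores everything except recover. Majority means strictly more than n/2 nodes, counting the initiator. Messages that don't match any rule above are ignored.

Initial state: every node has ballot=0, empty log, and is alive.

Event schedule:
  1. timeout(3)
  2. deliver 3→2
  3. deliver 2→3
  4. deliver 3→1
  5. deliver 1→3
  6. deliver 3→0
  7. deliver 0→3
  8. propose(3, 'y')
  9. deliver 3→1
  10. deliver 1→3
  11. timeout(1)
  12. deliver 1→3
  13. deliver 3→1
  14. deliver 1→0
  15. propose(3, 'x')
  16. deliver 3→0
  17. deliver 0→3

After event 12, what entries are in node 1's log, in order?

[1] timeout(3) → N3(cand b7 [-])
[2] deliver 3→2 → N2(foll b7 [-])
[3] deliver 2→3 → ∅
[4] deliver 3→1 → N1(foll b7 [-])
[5] deliver 1→3 → N3(lead b7 [-])
[6] deliver 3→0 → N0(foll b7 [-])
[7] deliver 0→3 → ∅
[8] propose(3,'y') → ∅
[9] deliver 3→1 → N1(foll b7 [y])
[10] deliver 1→3 → ∅
[11] timeout(1) → N1(cand b9 [y])
[12] deliver 1→3 → N3(foll b9 [-])

y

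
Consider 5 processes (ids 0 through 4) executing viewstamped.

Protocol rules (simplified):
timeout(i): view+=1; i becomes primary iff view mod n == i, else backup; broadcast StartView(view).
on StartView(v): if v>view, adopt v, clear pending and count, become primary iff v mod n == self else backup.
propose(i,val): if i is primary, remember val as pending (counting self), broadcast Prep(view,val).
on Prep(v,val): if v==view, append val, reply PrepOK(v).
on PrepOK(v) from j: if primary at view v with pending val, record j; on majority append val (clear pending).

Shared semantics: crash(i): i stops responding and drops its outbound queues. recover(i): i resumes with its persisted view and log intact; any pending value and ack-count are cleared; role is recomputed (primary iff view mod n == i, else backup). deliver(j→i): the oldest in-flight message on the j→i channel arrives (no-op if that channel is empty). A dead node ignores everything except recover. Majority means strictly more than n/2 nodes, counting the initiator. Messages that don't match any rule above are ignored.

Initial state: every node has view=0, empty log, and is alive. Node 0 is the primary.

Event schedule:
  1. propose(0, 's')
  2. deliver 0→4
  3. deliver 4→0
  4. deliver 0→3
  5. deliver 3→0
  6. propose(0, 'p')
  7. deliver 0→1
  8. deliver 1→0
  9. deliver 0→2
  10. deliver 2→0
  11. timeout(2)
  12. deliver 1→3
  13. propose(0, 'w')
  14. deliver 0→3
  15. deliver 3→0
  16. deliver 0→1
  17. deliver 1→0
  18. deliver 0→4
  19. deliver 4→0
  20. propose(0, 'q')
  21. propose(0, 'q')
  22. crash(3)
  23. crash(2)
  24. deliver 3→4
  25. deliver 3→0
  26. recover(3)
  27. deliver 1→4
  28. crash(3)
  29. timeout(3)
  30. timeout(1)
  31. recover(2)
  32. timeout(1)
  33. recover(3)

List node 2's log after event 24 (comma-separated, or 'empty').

after 1 — propose(0,'s'): ·
after 2 — deliver 0→4: n4:back/v0/[s]
after 3 — deliver 4→0: ·
after 4 — deliver 0→3: n3:back/v0/[s]
after 5 — deliver 3→0: n0:prim/v0/[s]
after 6 — propose(0,'p'): ·
after 7 — deliver 0→1: n1:back/v0/[s]
after 8 — deliver 1→0: ·
after 9 — deliver 0→2: n2:back/v0/[s]
after 10 — deliver 2→0: n0:prim/v0/[s,p]
after 11 — timeout(2): n2:back/v1/[s]
after 12 — deliver 1→3: ·
after 13 — propose(0,'w'): ·
after 14 — deliver 0→3: n3:back/v0/[s,p]
after 15 — deliver 3→0: ·
after 16 — deliver 0→1: n1:back/v0/[s,p]
after 17 — deliver 1→0: n0:prim/v0/[s,p,w]
after 18 — deliver 0→4: n4:back/v0/[s,p]
after 19 — deliver 4→0: ·
after 20 — propose(0,'q'): ·
after 21 — propose(0,'q'): ·
after 22 — crash(3): n3:✗back/v0/[s,p]
after 23 — crash(2): n2:✗back/v1/[s]
after 24 — deliver 3→4: ·

s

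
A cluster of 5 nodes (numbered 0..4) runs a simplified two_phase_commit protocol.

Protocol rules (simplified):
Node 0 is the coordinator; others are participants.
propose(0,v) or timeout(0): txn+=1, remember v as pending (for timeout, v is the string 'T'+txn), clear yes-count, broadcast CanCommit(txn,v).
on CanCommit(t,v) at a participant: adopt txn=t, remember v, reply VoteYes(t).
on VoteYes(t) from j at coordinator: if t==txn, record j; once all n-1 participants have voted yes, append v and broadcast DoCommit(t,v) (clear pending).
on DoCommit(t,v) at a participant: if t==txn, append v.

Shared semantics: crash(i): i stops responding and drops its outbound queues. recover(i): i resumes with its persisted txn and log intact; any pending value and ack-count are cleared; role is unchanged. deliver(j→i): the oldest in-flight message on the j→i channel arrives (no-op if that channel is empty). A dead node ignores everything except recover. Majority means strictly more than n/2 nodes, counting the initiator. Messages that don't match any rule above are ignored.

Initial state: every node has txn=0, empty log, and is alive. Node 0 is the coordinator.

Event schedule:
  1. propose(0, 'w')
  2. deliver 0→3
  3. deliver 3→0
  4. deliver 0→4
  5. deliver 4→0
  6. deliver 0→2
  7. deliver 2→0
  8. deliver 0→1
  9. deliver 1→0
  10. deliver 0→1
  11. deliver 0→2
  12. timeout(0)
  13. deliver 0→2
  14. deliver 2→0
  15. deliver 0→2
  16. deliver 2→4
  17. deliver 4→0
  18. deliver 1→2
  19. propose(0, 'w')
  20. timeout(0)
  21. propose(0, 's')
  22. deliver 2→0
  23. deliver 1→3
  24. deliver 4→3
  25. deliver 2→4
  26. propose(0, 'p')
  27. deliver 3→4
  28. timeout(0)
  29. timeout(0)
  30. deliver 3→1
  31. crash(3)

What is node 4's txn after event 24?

step 1 propose(0,'w'): 0={coor,t=1,log=-}
step 2 deliver 0→3: 3={part,t=1,log=-}
step 3 deliver 3→0: —
step 4 deliver 0→4: 4={part,t=1,log=-}
step 5 deliver 4→0: —
step 6 deliver 0→2: 2={part,t=1,log=-}
step 7 deliver 2→0: —
step 8 deliver 0→1: 1={part,t=1,log=-}
step 9 deliver 1→0: 0={coor,t=1,log=w}
step 10 deliver 0→1: 1={part,t=1,log=w}
step 11 deliver 0→2: 2={part,t=1,log=w}
step 12 timeout(0): 0={coor,t=2,log=w}
step 13 deliver 0→2: 2={part,t=2,log=w}
step 14 deliver 2→0: —
step 15 deliver 0→2: —
step 16 deliver 2→4: —
step 17 deliver 4→0: —
step 18 deliver 1→2: —
step 19 propose(0,'w'): 0={coor,t=3,log=w}
step 20 timeout(0): 0={coor,t=4,log=w}
step 21 propose(0,'s'): 0={coor,t=5,log=w}
step 22 deliver 2→0: —
step 23 deliver 1→3: —
step 24 deliver 4→3: —

1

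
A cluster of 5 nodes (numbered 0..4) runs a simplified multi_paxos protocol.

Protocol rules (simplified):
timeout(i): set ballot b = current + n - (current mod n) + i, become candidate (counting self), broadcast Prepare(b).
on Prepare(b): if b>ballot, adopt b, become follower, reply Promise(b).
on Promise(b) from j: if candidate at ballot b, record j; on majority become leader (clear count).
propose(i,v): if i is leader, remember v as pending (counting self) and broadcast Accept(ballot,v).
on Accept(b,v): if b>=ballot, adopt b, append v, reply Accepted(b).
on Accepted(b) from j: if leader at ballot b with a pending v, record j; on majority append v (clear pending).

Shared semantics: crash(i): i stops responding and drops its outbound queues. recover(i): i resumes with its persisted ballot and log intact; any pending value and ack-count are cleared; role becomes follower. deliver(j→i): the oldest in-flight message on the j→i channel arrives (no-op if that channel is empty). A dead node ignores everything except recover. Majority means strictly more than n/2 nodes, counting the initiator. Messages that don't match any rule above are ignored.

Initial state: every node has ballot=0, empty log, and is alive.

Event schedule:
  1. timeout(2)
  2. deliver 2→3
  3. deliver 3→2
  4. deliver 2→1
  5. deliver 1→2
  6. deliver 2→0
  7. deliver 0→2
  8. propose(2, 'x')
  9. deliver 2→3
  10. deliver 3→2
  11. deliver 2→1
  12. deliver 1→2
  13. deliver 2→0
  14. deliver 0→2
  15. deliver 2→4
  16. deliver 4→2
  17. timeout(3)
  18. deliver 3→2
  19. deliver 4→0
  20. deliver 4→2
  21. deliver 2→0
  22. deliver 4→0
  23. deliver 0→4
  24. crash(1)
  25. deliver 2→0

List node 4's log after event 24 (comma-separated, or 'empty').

after 1 — timeout(2): n2:cand/b7/[-]
after 2 — deliver 2→3: n3:foll/b7/[-]
after 3 — deliver 3→2: ·
after 4 — deliver 2→1: n1:foll/b7/[-]
after 5 — deliver 1→2: n2:lead/b7/[-]
after 6 — deliver 2→0: n0:foll/b7/[-]
after 7 — deliver 0→2: ·
after 8 — propose(2,'x'): ·
after 9 — deliver 2→3: n3:foll/b7/[x]
after 10 — deliver 3→2: ·
after 11 — deliver 2→1: n1:foll/b7/[x]
after 12 — deliver 1→2: n2:lead/b7/[x]
after 13 — deliver 2→0: n0:foll/b7/[x]
after 14 — deliver 0→2: ·
after 15 — deliver 2→4: n4:foll/b7/[-]
after 16 — deliver 4→2: ·
after 17 — timeout(3): n3:cand/b13/[x]
after 18 — deliver 3→2: n2:foll/b13/[x]
after 19 — deliver 4→0: ·
after 20 — deliver 4→2: ·
after 21 — deliver 2→0: ·
after 22 — deliver 4→0: ·
after 23 — deliver 0→4: ·
after 24 — crash(1): n1:✗foll/b7/[x]

empty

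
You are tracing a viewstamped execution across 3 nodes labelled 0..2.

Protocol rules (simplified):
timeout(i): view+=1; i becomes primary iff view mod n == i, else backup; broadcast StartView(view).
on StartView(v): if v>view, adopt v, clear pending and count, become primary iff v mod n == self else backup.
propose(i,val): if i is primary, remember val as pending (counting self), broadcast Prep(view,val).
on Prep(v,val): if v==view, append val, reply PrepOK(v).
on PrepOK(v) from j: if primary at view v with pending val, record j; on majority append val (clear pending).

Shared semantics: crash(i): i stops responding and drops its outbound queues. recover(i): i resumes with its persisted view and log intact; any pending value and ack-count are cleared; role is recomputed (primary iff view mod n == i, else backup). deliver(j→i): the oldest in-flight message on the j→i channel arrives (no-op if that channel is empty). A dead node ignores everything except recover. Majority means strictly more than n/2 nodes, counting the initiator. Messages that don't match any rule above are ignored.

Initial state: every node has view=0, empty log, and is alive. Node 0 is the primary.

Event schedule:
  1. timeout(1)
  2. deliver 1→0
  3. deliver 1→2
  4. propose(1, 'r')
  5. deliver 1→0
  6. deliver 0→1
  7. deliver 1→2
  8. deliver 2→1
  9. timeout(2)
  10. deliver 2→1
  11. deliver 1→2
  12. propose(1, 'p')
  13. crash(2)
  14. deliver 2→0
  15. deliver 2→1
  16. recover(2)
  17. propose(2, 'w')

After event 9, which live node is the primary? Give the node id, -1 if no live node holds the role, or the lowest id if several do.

1

e1 timeout(1): 1[prim,v=1,-]
e2 deliver 1→0: 0[back,v=1,-]
e3 deliver 1→2: 2[back,v=1,-]
e4 propose(1,'r'): ·
e5 deliver 1→0: 0[back,v=1,r]
e6 deliver 0→1: 1[prim,v=1,r]
e7 deliver 1→2: 2[back,v=1,r]
e8 deliver 2→1: ·
e9 timeout(2): 2[prim,v=2,r]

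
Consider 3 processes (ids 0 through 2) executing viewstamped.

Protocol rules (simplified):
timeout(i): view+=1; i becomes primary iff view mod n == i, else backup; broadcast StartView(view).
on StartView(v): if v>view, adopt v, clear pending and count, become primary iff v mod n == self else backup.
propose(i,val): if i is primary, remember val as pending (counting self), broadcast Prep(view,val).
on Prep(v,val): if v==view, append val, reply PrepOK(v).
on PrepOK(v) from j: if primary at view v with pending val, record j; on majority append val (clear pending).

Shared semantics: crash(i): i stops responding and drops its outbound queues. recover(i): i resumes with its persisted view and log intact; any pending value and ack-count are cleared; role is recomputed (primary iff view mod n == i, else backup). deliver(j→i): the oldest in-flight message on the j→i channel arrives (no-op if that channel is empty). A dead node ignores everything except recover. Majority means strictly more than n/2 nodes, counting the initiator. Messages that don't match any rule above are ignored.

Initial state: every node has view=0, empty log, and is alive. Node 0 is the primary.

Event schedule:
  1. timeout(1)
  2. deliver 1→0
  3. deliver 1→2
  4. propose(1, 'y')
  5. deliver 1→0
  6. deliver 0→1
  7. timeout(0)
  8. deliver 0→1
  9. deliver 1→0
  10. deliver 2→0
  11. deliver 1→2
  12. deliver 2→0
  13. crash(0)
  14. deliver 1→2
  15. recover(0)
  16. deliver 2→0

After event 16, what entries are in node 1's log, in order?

y

after 1 — timeout(1): n1:prim/v1/[-]
after 2 — deliver 1→0: n0:back/v1/[-]
after 3 — deliver 1→2: n2:back/v1/[-]
after 4 — propose(1,'y'): ·
after 5 — deliver 1→0: n0:back/v1/[y]
after 6 — deliver 0→1: n1:prim/v1/[y]
after 7 — timeout(0): n0:back/v2/[y]
after 8 — deliver 0→1: n1:back/v2/[y]
after 9 — deliver 1→0: ·
after 10 — deliver 2→0: ·
after 11 — deliver 1→2: n2:back/v1/[y]
after 12 — deliver 2→0: ·
after 13 — crash(0): n0:✗back/v2/[y]
after 14 — deliver 1→2: ·
after 15 — recover(0): n0:back/v2/[y]
after 16 — deliver 2→0: ·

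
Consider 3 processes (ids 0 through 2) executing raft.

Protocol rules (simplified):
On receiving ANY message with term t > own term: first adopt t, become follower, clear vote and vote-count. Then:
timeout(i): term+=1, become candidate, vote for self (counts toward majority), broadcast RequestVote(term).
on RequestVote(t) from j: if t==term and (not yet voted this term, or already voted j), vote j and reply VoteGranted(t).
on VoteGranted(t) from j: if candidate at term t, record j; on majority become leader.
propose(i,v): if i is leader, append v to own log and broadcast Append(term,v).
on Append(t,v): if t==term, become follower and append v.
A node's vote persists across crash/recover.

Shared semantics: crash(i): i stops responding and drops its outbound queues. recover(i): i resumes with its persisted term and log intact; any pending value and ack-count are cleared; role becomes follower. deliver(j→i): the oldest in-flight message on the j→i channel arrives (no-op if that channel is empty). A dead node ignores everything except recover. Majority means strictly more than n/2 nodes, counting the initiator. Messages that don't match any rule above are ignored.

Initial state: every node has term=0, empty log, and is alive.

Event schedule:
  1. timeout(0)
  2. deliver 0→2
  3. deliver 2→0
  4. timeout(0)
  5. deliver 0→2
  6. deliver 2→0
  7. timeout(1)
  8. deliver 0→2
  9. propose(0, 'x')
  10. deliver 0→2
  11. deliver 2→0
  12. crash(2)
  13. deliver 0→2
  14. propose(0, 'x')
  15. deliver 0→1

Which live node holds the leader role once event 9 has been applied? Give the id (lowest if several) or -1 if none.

0

e1 timeout(0): 0[cand,t=1,-]
e2 deliver 0→2: 2[foll,t=1,-]
e3 deliver 2→0: 0[lead,t=1,-]
e4 timeout(0): 0[cand,t=2,-]
e5 deliver 0→2: 2[foll,t=2,-]
e6 deliver 2→0: 0[lead,t=2,-]
e7 timeout(1): 1[cand,t=1,-]
e8 deliver 0→2: ·
e9 propose(0,'x'): 0[lead,t=2,x]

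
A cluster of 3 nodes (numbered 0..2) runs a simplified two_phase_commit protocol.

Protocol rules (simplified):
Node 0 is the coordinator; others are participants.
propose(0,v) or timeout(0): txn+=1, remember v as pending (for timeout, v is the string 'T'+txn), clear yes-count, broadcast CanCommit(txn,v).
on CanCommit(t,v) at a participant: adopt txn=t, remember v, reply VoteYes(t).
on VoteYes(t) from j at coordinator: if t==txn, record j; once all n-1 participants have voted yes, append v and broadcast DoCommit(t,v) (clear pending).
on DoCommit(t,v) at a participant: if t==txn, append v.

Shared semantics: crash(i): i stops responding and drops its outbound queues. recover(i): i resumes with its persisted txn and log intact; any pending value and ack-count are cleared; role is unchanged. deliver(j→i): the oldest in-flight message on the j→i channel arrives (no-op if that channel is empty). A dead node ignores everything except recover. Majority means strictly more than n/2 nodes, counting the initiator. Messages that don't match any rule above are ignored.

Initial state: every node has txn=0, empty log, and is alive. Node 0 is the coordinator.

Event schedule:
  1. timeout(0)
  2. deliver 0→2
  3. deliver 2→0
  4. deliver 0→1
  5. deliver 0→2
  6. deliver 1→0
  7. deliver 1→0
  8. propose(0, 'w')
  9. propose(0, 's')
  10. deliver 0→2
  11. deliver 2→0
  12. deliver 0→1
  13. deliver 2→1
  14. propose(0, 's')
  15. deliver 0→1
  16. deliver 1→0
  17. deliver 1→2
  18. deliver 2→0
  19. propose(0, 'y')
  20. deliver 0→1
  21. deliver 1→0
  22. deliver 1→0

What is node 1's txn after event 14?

1

1. timeout(0):  <0:coor t1 ->
2. deliver 0→2:  <2:part t1 ->
3. deliver 2→0:  nop
4. deliver 0→1:  <1:part t1 ->
5. deliver 0→2:  nop
6. deliver 1→0:  <0:coor t1 T1>
7. deliver 1→0:  nop
8. propose(0,'w'):  <0:coor t2 T1>
9. propose(0,'s'):  <0:coor t3 T1>
10. deliver 0→2:  <2:part t1 T1>
11. deliver 2→0:  nop
12. deliver 0→1:  <1:part t1 T1>
13. deliver 2→1:  nop
14. propose(0,'s'):  <0:coor t4 T1>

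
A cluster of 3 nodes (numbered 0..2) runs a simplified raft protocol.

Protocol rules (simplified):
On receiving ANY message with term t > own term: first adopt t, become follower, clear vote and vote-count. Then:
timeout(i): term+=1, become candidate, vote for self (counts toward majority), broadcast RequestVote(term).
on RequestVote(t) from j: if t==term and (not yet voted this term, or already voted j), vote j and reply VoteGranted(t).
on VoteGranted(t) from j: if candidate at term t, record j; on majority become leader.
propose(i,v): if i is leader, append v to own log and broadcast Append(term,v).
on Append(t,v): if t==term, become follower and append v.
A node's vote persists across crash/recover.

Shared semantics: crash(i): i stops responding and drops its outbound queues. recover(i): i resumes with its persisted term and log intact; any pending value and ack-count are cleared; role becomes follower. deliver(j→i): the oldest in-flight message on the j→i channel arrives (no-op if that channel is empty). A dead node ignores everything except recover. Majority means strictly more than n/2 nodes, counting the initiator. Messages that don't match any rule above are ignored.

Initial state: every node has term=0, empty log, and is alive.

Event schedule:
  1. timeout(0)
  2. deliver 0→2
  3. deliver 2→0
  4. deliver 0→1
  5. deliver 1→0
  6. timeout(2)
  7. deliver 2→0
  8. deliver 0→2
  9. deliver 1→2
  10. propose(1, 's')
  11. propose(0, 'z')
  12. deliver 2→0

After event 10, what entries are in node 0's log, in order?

empty

e1 timeout(0): 0[cand,t=1,-]
e2 deliver 0→2: 2[foll,t=1,-]
e3 deliver 2→0: 0[lead,t=1,-]
e4 deliver 0→1: 1[foll,t=1,-]
e5 deliver 1→0: ·
e6 timeout(2): 2[cand,t=2,-]
e7 deliver 2→0: 0[foll,t=2,-]
e8 deliver 0→2: 2[lead,t=2,-]
e9 deliver 1→2: ·
e10 propose(1,'s'): ·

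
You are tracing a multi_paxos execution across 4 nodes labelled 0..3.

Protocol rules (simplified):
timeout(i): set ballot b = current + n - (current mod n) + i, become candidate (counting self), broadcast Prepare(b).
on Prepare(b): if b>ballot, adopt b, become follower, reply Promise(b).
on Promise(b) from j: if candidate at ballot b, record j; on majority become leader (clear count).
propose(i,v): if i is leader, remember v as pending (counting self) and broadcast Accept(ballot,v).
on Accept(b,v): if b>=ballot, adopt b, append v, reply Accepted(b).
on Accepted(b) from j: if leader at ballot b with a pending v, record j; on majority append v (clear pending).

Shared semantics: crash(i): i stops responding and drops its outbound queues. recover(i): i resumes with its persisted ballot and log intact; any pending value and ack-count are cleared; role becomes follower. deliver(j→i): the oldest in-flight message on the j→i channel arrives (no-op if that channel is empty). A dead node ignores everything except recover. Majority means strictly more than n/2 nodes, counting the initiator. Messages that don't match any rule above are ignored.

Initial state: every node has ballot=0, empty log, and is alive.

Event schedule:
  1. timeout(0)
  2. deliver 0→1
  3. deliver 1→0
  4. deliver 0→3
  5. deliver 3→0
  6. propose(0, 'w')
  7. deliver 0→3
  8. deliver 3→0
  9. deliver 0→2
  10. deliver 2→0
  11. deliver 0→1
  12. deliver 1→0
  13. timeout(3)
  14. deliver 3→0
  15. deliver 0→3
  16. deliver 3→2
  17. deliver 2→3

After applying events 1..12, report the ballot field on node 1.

after 1 — timeout(0): n0:cand/b4/[-]
after 2 — deliver 0→1: n1:foll/b4/[-]
after 3 — deliver 1→0: ·
after 4 — deliver 0→3: n3:foll/b4/[-]
after 5 — deliver 3→0: n0:lead/b4/[-]
after 6 — propose(0,'w'): ·
after 7 — deliver 0→3: n3:foll/b4/[w]
after 8 — deliver 3→0: ·
after 9 — deliver 0→2: n2:foll/b4/[-]
after 10 — deliver 2→0: ·
after 11 — deliver 0→1: n1:foll/b4/[w]
after 12 — deliver 1→0: n0:lead/b4/[w]

4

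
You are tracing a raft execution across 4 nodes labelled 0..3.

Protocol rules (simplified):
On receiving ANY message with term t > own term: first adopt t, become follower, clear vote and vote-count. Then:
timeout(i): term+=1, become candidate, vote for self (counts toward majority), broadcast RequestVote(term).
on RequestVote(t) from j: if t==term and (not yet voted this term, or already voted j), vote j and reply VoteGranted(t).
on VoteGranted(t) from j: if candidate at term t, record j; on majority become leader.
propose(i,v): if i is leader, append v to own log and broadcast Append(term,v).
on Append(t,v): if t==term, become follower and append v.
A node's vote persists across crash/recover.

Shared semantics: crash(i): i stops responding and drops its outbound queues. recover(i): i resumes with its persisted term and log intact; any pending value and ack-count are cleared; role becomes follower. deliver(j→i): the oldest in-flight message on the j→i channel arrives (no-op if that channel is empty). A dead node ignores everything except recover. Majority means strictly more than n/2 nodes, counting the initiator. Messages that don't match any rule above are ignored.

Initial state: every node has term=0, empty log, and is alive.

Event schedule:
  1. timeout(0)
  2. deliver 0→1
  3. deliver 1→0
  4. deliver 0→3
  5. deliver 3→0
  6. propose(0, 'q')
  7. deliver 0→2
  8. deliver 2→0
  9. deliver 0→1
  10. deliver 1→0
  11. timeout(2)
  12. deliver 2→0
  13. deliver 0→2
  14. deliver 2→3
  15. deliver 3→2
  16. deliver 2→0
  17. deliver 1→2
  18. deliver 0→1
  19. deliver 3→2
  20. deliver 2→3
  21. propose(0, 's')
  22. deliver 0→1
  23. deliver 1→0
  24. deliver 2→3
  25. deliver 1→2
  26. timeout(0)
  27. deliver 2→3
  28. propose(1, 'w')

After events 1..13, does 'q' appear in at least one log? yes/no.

yes

[1] timeout(0) → N0(cand t1 [-])
[2] deliver 0→1 → N1(foll t1 [-])
[3] deliver 1→0 → ∅
[4] deliver 0→3 → N3(foll t1 [-])
[5] deliver 3→0 → N0(lead t1 [-])
[6] propose(0,'q') → N0(lead t1 [q])
[7] deliver 0→2 → N2(foll t1 [-])
[8] deliver 2→0 → ∅
[9] deliver 0→1 → N1(foll t1 [q])
[10] deliver 1→0 → ∅
[11] timeout(2) → N2(cand t2 [-])
[12] deliver 2→0 → N0(foll t2 [q])
[13] deliver 0→2 → ∅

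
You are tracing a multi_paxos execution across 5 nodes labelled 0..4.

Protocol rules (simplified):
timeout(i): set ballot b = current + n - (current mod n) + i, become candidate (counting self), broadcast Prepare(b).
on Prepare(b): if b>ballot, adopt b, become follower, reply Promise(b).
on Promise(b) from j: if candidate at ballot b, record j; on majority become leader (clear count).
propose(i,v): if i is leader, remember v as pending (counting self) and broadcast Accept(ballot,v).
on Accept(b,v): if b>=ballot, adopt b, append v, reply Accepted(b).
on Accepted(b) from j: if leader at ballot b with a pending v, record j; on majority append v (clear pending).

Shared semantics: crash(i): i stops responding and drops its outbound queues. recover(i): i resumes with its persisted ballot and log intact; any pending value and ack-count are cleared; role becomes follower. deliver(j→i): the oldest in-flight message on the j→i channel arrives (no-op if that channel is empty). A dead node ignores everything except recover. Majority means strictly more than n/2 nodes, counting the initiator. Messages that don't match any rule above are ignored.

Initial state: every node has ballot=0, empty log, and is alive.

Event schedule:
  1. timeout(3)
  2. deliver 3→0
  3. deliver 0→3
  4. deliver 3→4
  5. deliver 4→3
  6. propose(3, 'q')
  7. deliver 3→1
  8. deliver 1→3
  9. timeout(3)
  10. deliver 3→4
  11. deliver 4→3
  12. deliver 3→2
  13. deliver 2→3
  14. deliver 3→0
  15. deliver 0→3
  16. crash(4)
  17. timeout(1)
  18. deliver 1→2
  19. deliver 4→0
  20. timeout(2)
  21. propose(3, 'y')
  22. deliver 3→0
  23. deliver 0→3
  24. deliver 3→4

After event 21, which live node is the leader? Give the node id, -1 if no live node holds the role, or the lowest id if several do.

-1

after 1 — timeout(3): n3:cand/b8/[-]
after 2 — deliver 3→0: n0:foll/b8/[-]
after 3 — deliver 0→3: ·
after 4 — deliver 3→4: n4:foll/b8/[-]
after 5 — deliver 4→3: n3:lead/b8/[-]
after 6 — propose(3,'q'): ·
after 7 — deliver 3→1: n1:foll/b8/[-]
after 8 — deliver 1→3: ·
after 9 — timeout(3): n3:cand/b13/[-]
after 10 — deliver 3→4: n4:foll/b8/[q]
after 11 — deliver 4→3: ·
after 12 — deliver 3→2: n2:foll/b8/[-]
after 13 — deliver 2→3: ·
after 14 — deliver 3→0: n0:foll/b8/[q]
after 15 — deliver 0→3: ·
after 16 — crash(4): n4:✗foll/b8/[q]
after 17 — timeout(1): n1:cand/b11/[-]
after 18 — deliver 1→2: n2:foll/b11/[-]
after 19 — deliver 4→0: ·
after 20 — timeout(2): n2:cand/b17/[-]
after 21 — propose(3,'y'): ·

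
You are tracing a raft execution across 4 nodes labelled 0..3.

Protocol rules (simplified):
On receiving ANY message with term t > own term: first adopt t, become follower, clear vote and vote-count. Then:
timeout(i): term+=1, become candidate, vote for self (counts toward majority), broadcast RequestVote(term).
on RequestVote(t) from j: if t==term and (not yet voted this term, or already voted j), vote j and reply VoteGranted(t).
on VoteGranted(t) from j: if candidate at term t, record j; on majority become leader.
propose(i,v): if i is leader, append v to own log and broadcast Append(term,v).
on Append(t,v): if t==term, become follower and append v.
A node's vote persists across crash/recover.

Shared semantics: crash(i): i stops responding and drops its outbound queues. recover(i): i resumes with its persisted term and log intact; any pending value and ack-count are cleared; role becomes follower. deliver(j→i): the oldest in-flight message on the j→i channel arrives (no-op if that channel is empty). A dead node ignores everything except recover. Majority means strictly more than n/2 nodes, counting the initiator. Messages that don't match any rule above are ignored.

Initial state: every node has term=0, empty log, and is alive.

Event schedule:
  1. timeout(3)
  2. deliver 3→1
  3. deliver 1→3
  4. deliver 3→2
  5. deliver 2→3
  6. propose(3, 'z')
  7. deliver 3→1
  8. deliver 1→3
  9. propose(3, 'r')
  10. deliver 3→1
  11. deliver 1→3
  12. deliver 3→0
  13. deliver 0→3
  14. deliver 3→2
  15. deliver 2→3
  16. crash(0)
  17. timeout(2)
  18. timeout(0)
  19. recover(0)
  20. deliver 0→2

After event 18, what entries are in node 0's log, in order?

empty

[1] timeout(3) → N3(cand t1 [-])
[2] deliver 3→1 → N1(foll t1 [-])
[3] deliver 1→3 → ∅
[4] deliver 3→2 → N2(foll t1 [-])
[5] deliver 2→3 → N3(lead t1 [-])
[6] propose(3,'z') → N3(lead t1 [z])
[7] deliver 3→1 → N1(foll t1 [z])
[8] deliver 1→3 → ∅
[9] propose(3,'r') → N3(lead t1 [z,r])
[10] deliver 3→1 → N1(foll t1 [z,r])
[11] deliver 1→3 → ∅
[12] deliver 3→0 → N0(foll t1 [-])
[13] deliver 0→3 → ∅
[14] deliver 3→2 → N2(foll t1 [z])
[15] deliver 2→3 → ∅
[16] crash(0) → N0(✗foll t1 [-])
[17] timeout(2) → N2(cand t2 [z])
[18] timeout(0) → ∅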